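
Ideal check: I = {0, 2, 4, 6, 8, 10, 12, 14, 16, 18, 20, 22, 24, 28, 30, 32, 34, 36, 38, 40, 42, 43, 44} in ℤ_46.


Check ideal conditions for I = {0, 2, 4, 6, 8, 10, 12, 14, 16, 18, 20, 22, 24, 28, 30, 32, 34, 36, 38, 40, 42, 43, 44} in ℤ_46:
(1) I is an additive subgroup? No
(2) For r ∈ ℤ_46 and a ∈ I: r·a ∈ I? No  [counterexample: r=2, a=36, r·a mod 46 = 26 ∉ I]

No, I is not an ideal of ℤ_46


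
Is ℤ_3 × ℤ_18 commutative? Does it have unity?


Direct product ring; commutative with unity (1,1); but (1,0)·(0,1) = (0,0) gives zero divisors, so not an integral domain
Commutative: Yes
Integral domain: No
Has unity: Yes

ℤ_3 × ℤ_18: Commutative=Yes, Unity=Yes


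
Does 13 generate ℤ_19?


g generates ℤ_n iff gcd(g, n) = 1
gcd(13, 19) = 1
Since gcd = 1, 13 is a generator.

Yes, 13 generates ℤ_19


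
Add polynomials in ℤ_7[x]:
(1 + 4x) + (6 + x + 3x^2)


Add coefficients mod 7:
x^0: 1 + 6 = 0 (mod 7)
x^1: 4 + 1 = 5 (mod 7)
x^2: 0 + 3 = 3 (mod 7)
Result: 5x + 3x^2

f + g = 5x + 3x^2


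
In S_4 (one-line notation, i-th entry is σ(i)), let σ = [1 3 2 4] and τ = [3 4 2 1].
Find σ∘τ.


σ∘τ: apply τ first, then σ
1 →τ 3 →σ 2
2 →τ 4 →σ 4
3 →τ 2 →σ 3
4 →τ 1 →σ 1

σ∘τ = [2 4 3 1]


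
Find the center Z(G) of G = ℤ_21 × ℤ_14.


Z(G) = {g ∈ G | gx = xg for all x ∈ G}
Direct product of abelian groups is abelian, so Z(G) = G

Z(ℤ_21 × ℤ_14) = ℤ_21 × ℤ_14


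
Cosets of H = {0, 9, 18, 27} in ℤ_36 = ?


H = {0, 9, 18, 27}, |H| = 4
Number of cosets = |G|/|H| = 36/4 = 9
0 + H = {0, 9, 18, 27}
1 + H = {1, 10, 19, 28}
2 + H = {2, 11, 20, 29}
3 + H = {3, 12, 21, 30}
4 + H = {4, 13, 22, 31}
5 + H = {5, 14, 23, 32}
6 + H = {6, 15, 24, 33}
7 + H = {7, 16, 25, 34}
8 + H = {8, 17, 26, 35}

Cosets: 0+H={0,9,18,27}; 1+H={1,10,19,28}; 2+H={2,11,20,29}; 3+H={3,12,21,30}; 4+H={4,13,22,31}; 5+H={5,14,23,32}; 6+H={6,15,24,33}; 7+H={7,16,25,34}; 8+H={8,17,26,35}


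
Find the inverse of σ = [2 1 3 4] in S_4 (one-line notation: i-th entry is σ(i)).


To find σ⁻¹, swap domain and range:
σ(1) = 2 → σ⁻¹(2) = 1
σ(2) = 1 → σ⁻¹(1) = 2
σ(3) = 3 → σ⁻¹(3) = 3
σ(4) = 4 → σ⁻¹(4) = 4

σ⁻¹ = [2 1 3 4]


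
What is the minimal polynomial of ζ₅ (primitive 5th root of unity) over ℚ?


ζ₅ is a root of Φ₅(x) = x⁴ + x³ + x² + x + 1, irreducible over ℚ

Minimal polynomial: x⁴ + x³ + x² + x + 1


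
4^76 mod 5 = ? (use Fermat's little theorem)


Fermat's little theorem: if p is prime and gcd(a,p)=1, then a^(p-1) ≡ 1 (mod p)
p = 5 is prime, gcd(4,5) = 1
Reduce exponent: 76 mod 4 = 0
So 4^76 ≡ 4^0 (mod 5)
4^0 = 1

4^76 ≡ 1 (mod 5)


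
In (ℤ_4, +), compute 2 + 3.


Operation: addition mod 4
2 + 3 = (a + b) mod 4 with a = 2, b = 3

2 + 3 = 1


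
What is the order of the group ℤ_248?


ℤ_n has n elements.

|ℤ_248| = 248


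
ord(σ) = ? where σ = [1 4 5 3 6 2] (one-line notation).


Cycle decomposition: (2 4 3 5 6)
Cycle lengths: 5
Order = lcm(5) = 5

ord(σ) = 5


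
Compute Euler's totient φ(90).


Factor n: 90 = 2 × 3^2 × 5
φ(n) = n · ∏(1 - 1/p) over distinct primes p | n
φ(90) = 90 · (1 - 1/2) · (1 - 1/3) · (1 - 1/5) = 24

φ(90) = 24


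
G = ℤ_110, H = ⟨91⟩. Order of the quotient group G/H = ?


|⟨91⟩| = n / gcd(91, 110) = 110 / 1 = 110
H is normal (ℤ_110 is abelian).
|G/H| = |G| / |H| = 110 / 110 = 1

|G/H| = 1


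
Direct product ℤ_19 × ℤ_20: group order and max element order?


|ℤ_19 × ℤ_20| = 19 × 20 = 380
Max element order = lcm(19,20) = 380
Cyclic? Yes (gcd=1)

|ℤ_19×ℤ_20| = 380, max element order = 380


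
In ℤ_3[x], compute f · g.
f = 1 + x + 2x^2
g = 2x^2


Expand and collect like terms; reduce coefficients mod 3:
x^0: 1·0 = 0 ≡ 0 (mod 3)
x^1: 1·0 + 1·0 = 0 ≡ 0 (mod 3)
x^2: 1·2 + 1·0 + 2·0 = 2 ≡ 2 (mod 3)
x^3: 1·2 + 2·0 = 2 ≡ 2 (mod 3)
x^4: 2·2 = 4 ≡ 1 (mod 3)
Result: 2x^2 + 2x^3 + x^4

f · g = 2x^2 + 2x^3 + x^4


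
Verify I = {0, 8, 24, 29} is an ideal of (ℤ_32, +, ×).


Check ideal conditions for I = {0, 8, 24, 29} in ℤ_32:
(1) I is an additive subgroup? No
(2) For r ∈ ℤ_32 and a ∈ I: r·a ∈ I? No  [counterexample: r=2, a=8, r·a mod 32 = 16 ∉ I]

No, I is not an ideal of ℤ_32


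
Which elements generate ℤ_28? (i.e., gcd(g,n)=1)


g generates ℤ_n iff gcd(g,n) = 1
Prime factors of 28: 2, 7
Generators are g ∈ {1,...,27} not divisible by any of these primes.
Generators: {1, 3, 5, 9, 11, 13, 15, 17, 19, 23, 25, 27}
Number of generators = φ(28) = 12

Generators of ℤ_28 = {1, 3, 5, 9, 11, 13, 15, 17, 19, 23, 25, 27}


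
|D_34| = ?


|D_n| = 2n (n rotations and n reflections)
|D_34| = 2×34 = 68

|D_34| = 68


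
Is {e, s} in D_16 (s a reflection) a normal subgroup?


H = {e, s} in D_16 (s a reflection)
r·s·r⁻¹ = sr⁻² ≠ s for n ≥ 3, so {e, s} is not closed under conjugation

No, not a normal subgroup


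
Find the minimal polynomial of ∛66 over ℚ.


∛66 satisfies x³ - 66 = 0, irreducible over ℚ (no rational root; 66 is not a perfect cube)

Minimal polynomial: x³ - 66


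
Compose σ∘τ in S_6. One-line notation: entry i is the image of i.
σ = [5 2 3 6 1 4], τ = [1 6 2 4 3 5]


σ∘τ: apply τ first, then σ
1 →τ 1 →σ 5
2 →τ 6 →σ 4
3 →τ 2 →σ 2
4 →τ 4 →σ 6
5 →τ 3 →σ 3
6 →τ 5 →σ 1

σ∘τ = [5 4 2 6 3 1]


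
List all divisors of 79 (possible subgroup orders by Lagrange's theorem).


Lagrange's theorem: |H| divides |G|
|G| = 79
Divisors of 79: 1, 79

Possible subgroup orders: {1, 79}


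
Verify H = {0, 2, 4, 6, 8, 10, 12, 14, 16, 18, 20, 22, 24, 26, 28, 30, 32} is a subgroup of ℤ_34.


Subgroup test for H = {0, 2, 4, 6, 8, 10, 12, 14, 16, 18, 20, 22, 24, 26, 28, 30, 32} in (ℤ_34, +):
(1) 0 ∈ H? Yes
(2) Closure: for all a,b ∈ H, (a+b) mod 34 ∈ H? Yes
(3) Inverses: for all a ∈ H, -a mod 34 ∈ H? Yes

Yes, H is a subgroup of ℤ_34


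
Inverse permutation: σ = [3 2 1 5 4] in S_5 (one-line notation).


To find σ⁻¹, swap domain and range:
σ(1) = 3 → σ⁻¹(3) = 1
σ(2) = 2 → σ⁻¹(2) = 2
σ(3) = 1 → σ⁻¹(1) = 3
σ(4) = 5 → σ⁻¹(5) = 4
σ(5) = 4 → σ⁻¹(4) = 5

σ⁻¹ = [3 2 1 5 4]


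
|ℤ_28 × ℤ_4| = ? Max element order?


|ℤ_28 × ℤ_4| = 28 × 4 = 112
Max element order = lcm(28,4) = 28
Cyclic? No (gcd=4)

|ℤ_28×ℤ_4| = 112, max element order = 28


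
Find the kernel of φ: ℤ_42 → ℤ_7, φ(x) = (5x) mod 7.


Kernel = preimage of identity
ker(φ) = {x ∈ ℤ_42 : 5x ≡ 0 (mod 7)}. Since 7 | 42, φ is well-defined. The kernel is the cyclic subgroup ⟨7⟩ of ℤ_42 (order 6), i.e. {0, 7, 14, 21, 28, 35}

ker(φ) = {0, 7, 14, 21, 28, 35}


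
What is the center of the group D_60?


Z(G) = {g ∈ G | gx = xg for all x ∈ G}
For even n, Z(D_n) = {e, r^(n/2)}: the 180° rotation r^30 commutes with every reflection and rotation

Z(D_60) = {e, r^30}


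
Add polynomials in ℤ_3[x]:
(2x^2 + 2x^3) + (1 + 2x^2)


Add coefficients mod 3:
x^0: 0 + 1 = 1 (mod 3)
x^1: 0 + 0 = 0 (mod 3)
x^2: 2 + 2 = 1 (mod 3)
x^3: 2 + 0 = 2 (mod 3)
Result: 1 + x^2 + 2x^3

f + g = 1 + x^2 + 2x^3


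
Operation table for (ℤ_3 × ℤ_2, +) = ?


Elements: {(0,0), (0,1), (1,0), (1,1), (2,0), (2,1)}
Operation: componentwise addition mod (3, 2)
Entry (a, b) = ((a₁+b₁) mod 3, (a₂+b₂) mod 2)

Cayley table:
      | (0,0) | (0,1) | (1,0) | (1,1) | (2,0) | (2,1)
(0,0) | (0,0) | (0,1) | (1,0) | (1,1) | (2,0) | (2,1)
(0,1) | (0,1) | (0,0) | (1,1) | (1,0) | (2,1) | (2,0)
(1,0) | (1,0) | (1,1) | (2,0) | (2,1) | (0,0) | (0,1)
(1,1) | (1,1) | (1,0) | (2,1) | (2,0) | (0,1) | (0,0)
(2,0) | (2,0) | (2,1) | (0,0) | (0,1) | (1,0) | (1,1)
(2,1) | (2,1) | (2,0) | (0,1) | (0,0) | (1,1) | (1,0)


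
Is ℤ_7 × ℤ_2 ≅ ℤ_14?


Comparing ℤ_7 × ℤ_2 and ℤ_14:
gcd(7,2) = 1, so ℤ_7 × ℤ_2 ≅ ℤ_14 (CRT)

Yes, ℤ_7 × ℤ_2 ≅ ℤ_14


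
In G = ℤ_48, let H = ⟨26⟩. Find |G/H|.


|⟨26⟩| = n / gcd(26, 48) = 48 / 2 = 24
H is normal (ℤ_48 is abelian).
|G/H| = |G| / |H| = 48 / 24 = 2

|G/H| = 2


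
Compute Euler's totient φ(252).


Factor n: 252 = 2^2 × 3^2 × 7
φ(n) = n · ∏(1 - 1/p) over distinct primes p | n
φ(252) = 252 · (1 - 1/2) · (1 - 1/3) · (1 - 1/7) = 72

φ(252) = 72


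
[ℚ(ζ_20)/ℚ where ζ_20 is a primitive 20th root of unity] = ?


[ℚ(ζ_n):ℚ] = deg Φ_n(x) = φ(n). Here φ(20) = 8

[ℚ(ζ_20)/ℚ where ζ_20 is a primitive 20th root of unity] = 8


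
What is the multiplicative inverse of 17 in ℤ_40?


Use the extended Euclidean algorithm to write 1 = 17·s + 40·t; then s mod 40 is the inverse.
Euclidean algorithm:
  17 = 0·40 + 17
  40 = 2·17 + 6
  17 = 2·6 + 5
  6 = 1·5 + 1
  5 = 5·1 + 0
gcd(17,40) = 1
Back-substitution gives: 17·(-7) + 40·(3) = 1
So 17⁻¹ ≡ -7 ≡ 33 (mod 40)
Check: 17 × 33 = 561 ≡ 1 (mod 40) ✓

17⁻¹ ≡ 33 (mod 40)


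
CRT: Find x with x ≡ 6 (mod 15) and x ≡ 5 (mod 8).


m₁ = 15, m₂ = 8, gcd = 1, so CRT applies. M = m₁·m₂ = 120
Let M₁ = M/m₁ = 8, M₂ = M/m₂ = 15
Find y₁ ≡ M₁⁻¹ (mod m₁): 8⁻¹ ≡ 2 (mod 15)
Find y₂ ≡ M₂⁻¹ (mod m₂): 15⁻¹ ≡ 7 (mod 8)
x = a₁·M₁·y₁ + a₂·M₂·y₂ = 6·8·2 + 5·15·7 = 621
Reduce mod 120: x ≡ 21
Check: 21 mod 15 = 6 ✓, 21 mod 8 = 5 ✓

x ≡ 21 (mod 120)


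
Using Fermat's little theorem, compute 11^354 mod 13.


Fermat's little theorem: if p is prime and gcd(a,p)=1, then a^(p-1) ≡ 1 (mod p)
p = 13 is prime, gcd(11,13) = 1
Reduce exponent: 354 mod 12 = 6
So 11^354 ≡ 11^6 (mod 13)
11^6 mod 13 = 12

11^354 ≡ 12 (mod 13)


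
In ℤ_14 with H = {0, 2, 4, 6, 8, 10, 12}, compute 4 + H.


4 + H = {4 + h (mod 14) : h ∈ H}
4+0=4, 4+2=6, 4+4=8, 4+6=10, 4+8=12, 4+10=0, 4+12=2
4 + H = {0, 2, 4, 6, 8, 10, 12} = 0 + H

4 + H = {0, 2, 4, 6, 8, 10, 12}


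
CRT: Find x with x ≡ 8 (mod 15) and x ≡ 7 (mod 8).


m₁ = 15, m₂ = 8, gcd = 1, so CRT applies. M = m₁·m₂ = 120
Let M₁ = M/m₁ = 8, M₂ = M/m₂ = 15
Find y₁ ≡ M₁⁻¹ (mod m₁): 8⁻¹ ≡ 2 (mod 15)
Find y₂ ≡ M₂⁻¹ (mod m₂): 15⁻¹ ≡ 7 (mod 8)
x = a₁·M₁·y₁ + a₂·M₂·y₂ = 8·8·2 + 7·15·7 = 863
Reduce mod 120: x ≡ 23
Check: 23 mod 15 = 8 ✓, 23 mod 8 = 7 ✓

x ≡ 23 (mod 120)


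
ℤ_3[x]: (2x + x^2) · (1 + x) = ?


Expand and collect like terms; reduce coefficients mod 3:
x^0: 0·1 = 0 ≡ 0 (mod 3)
x^1: 0·1 + 2·1 = 2 ≡ 2 (mod 3)
x^2: 2·1 + 1·1 = 3 ≡ 0 (mod 3)
x^3: 1·1 = 1 ≡ 1 (mod 3)
Result: 2x + x^3

f · g = 2x + x^3


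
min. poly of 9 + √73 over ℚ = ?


Let α = 9 + √73. Then α - 9 = √73, so (α - 9)² = 73, giving α² - 18α + 8 = 0. Degree 2 and α ∉ ℚ, so this is the minimal polynomial.

Minimal polynomial: x² - 18x + 8


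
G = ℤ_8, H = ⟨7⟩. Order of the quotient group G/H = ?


|⟨7⟩| = n / gcd(7, 8) = 8 / 1 = 8
H is normal (ℤ_8 is abelian).
|G/H| = |G| / |H| = 8 / 8 = 1

|G/H| = 1


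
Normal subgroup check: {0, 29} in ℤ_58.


H = {0, 29} in ℤ_58
ℤ_58 is abelian; every subgroup of an abelian group is normal

Yes, normal subgroup


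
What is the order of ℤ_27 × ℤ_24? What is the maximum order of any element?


|ℤ_27 × ℤ_24| = 27 × 24 = 648
Max element order = lcm(27,24) = 216
Cyclic? No (gcd=3)

|ℤ_27×ℤ_24| = 648, max element order = 216


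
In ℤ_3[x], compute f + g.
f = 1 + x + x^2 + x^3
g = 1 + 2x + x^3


Add coefficients mod 3:
x^0: 1 + 1 = 2 (mod 3)
x^1: 1 + 2 = 0 (mod 3)
x^2: 1 + 0 = 1 (mod 3)
x^3: 1 + 1 = 2 (mod 3)
Result: 2 + x^2 + 2x^3

f + g = 2 + x^2 + 2x^3


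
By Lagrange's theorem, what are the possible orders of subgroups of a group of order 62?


Lagrange's theorem: |H| divides |G|
|G| = 62
Divisors of 62: 1, 2, 31, 62

Possible subgroup orders: {1, 2, 31, 62}


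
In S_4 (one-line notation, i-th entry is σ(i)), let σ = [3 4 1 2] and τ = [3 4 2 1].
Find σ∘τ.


σ∘τ: apply τ first, then σ
1 →τ 3 →σ 1
2 →τ 4 →σ 2
3 →τ 2 →σ 4
4 →τ 1 →σ 3

σ∘τ = [1 2 4 3]


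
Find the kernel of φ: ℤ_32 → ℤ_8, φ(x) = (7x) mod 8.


Kernel = preimage of identity
ker(φ) = {x ∈ ℤ_32 : 7x ≡ 0 (mod 8)}. Since 8 | 32, φ is well-defined. The kernel is the cyclic subgroup ⟨8⟩ of ℤ_32 (order 4), i.e. {0, 8, 16, 24}

ker(φ) = {0, 8, 16, 24}


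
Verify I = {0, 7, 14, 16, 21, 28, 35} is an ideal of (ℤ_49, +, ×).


Check ideal conditions for I = {0, 7, 14, 16, 21, 28, 35} in ℤ_49:
(1) I is an additive subgroup? No
(2) For r ∈ ℤ_49 and a ∈ I: r·a ∈ I? No  [counterexample: r=2, a=16, r·a mod 49 = 32 ∉ I]

No, I is not an ideal of ℤ_49


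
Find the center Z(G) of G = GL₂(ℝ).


Z(G) = {g ∈ G | gx = xg for all x ∈ G}
Only scalar multiples of the identity commute with all invertible matrices

Z(GL₂(ℝ)) = {aI : a ∈ ℝ, a ≠ 0}


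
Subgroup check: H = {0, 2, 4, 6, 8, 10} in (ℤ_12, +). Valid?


Subgroup test for H = {0, 2, 4, 6, 8, 10} in (ℤ_12, +):
(1) 0 ∈ H? Yes
(2) Closure: for all a,b ∈ H, (a+b) mod 12 ∈ H? Yes
(3) Inverses: for all a ∈ H, -a mod 12 ∈ H? Yes

Yes, H is a subgroup of ℤ_12


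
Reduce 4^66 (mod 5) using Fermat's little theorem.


Fermat's little theorem: if p is prime and gcd(a,p)=1, then a^(p-1) ≡ 1 (mod p)
p = 5 is prime, gcd(4,5) = 1
Reduce exponent: 66 mod 4 = 2
So 4^66 ≡ 4^2 (mod 5)
4^2 mod 5 = 1

4^66 ≡ 1 (mod 5)


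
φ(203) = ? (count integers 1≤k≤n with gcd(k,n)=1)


Factor n: 203 = 7 × 29
φ(n) = n · ∏(1 - 1/p) over distinct primes p | n
φ(203) = 203 · (1 - 1/7) · (1 - 1/29) = 168

φ(203) = 168


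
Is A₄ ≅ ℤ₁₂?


Comparing A₄ and ℤ₁₂:
A₄ is non-abelian, ℤ₁₂ is abelian

No, A₄ ≇ ℤ₁₂


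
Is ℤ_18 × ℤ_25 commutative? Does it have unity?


Direct product ring; commutative with unity (1,1); but (1,0)·(0,1) = (0,0) gives zero divisors, so not an integral domain
Commutative: Yes
Integral domain: No
Has unity: Yes

ℤ_18 × ℤ_25: Commutative=Yes, Unity=Yes


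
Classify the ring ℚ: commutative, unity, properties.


ℚ is a field: commutative, has unity, every nonzero element is a unit (hence an integral domain)
Commutative: Yes
Integral domain: Yes
Has unity: Yes

ℚ: Commutative=Yes, Unity=Yes


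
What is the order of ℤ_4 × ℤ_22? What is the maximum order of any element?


|ℤ_4 × ℤ_22| = 4 × 22 = 88
Max element order = lcm(4,22) = 44
Cyclic? No (gcd=2)

|ℤ_4×ℤ_22| = 88, max element order = 44


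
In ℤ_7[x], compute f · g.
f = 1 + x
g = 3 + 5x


Expand and collect like terms; reduce coefficients mod 7:
x^0: 1·3 = 3 ≡ 3 (mod 7)
x^1: 1·5 + 1·3 = 8 ≡ 1 (mod 7)
x^2: 1·5 = 5 ≡ 5 (mod 7)
Result: 3 + x + 5x^2

f · g = 3 + x + 5x^2


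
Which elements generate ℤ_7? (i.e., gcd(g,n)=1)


g generates ℤ_n iff gcd(g,n) = 1
Checking each g ∈ {1,...,6}:
gcd(1,7) = 1
gcd(2,7) = 1
gcd(3,7) = 1
gcd(4,7) = 1
gcd(5,7) = 1
gcd(6,7) = 1
Generators: {1, 2, 3, 4, 5, 6}
Number of generators = φ(7) = 6

Generators of ℤ_7 = {1, 2, 3, 4, 5, 6}


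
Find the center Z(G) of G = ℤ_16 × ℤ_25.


Z(G) = {g ∈ G | gx = xg for all x ∈ G}
Direct product of abelian groups is abelian, so Z(G) = G

Z(ℤ_16 × ℤ_25) = ℤ_16 × ℤ_25


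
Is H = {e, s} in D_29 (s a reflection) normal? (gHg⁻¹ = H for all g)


H = {e, s} in D_29 (s a reflection)
r·s·r⁻¹ = sr⁻² ≠ s for n ≥ 3, so {e, s} is not closed under conjugation

No, not a normal subgroup


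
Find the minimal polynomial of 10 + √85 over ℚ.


Let α = 10 + √85. Then α - 10 = √85, so (α - 10)² = 85, giving α² - 20α + 15 = 0. Degree 2 and α ∉ ℚ, so this is the minimal polynomial.

Minimal polynomial: x² - 20x + 15


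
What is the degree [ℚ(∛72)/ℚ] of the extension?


∛72 has minimal polynomial x³ - 72 (irreducible over ℚ since 72 is not a perfect cube)

[ℚ(∛72)/ℚ] = 3


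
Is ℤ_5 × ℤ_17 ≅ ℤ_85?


Comparing ℤ_5 × ℤ_17 and ℤ_85:
gcd(5,17) = 1, so ℤ_5 × ℤ_17 ≅ ℤ_85 (CRT)

Yes, ℤ_5 × ℤ_17 ≅ ℤ_85


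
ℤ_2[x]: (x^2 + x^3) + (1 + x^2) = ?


Add coefficients mod 2:
x^0: 0 + 1 = 1 (mod 2)
x^1: 0 + 0 = 0 (mod 2)
x^2: 1 + 1 = 0 (mod 2)
x^3: 1 + 0 = 1 (mod 2)
Result: 1 + x^3

f + g = 1 + x^3


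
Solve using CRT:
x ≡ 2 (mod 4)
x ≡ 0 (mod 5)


m₁ = 4, m₂ = 5, gcd = 1, so CRT applies. M = m₁·m₂ = 20
Let M₁ = M/m₁ = 5, M₂ = M/m₂ = 4
Find y₁ ≡ M₁⁻¹ (mod m₁): 5⁻¹ ≡ 1 (mod 4)
Find y₂ ≡ M₂⁻¹ (mod m₂): 4⁻¹ ≡ 4 (mod 5)
x = a₁·M₁·y₁ + a₂·M₂·y₂ = 2·5·1 + 0·4·4 = 10
Reduce mod 20: x ≡ 10
Check: 10 mod 4 = 2 ✓, 10 mod 5 = 0 ✓

x ≡ 10 (mod 20)


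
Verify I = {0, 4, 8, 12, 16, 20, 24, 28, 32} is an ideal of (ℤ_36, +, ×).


Check ideal conditions for I = {0, 4, 8, 12, 16, 20, 24, 28, 32} in ℤ_36:
(1) I is an additive subgroup? Yes
(2) For r ∈ ℤ_36 and a ∈ I: r·a ∈ I? Yes

Yes, I is an ideal of ℤ_36


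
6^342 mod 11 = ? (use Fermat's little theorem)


Fermat's little theorem: if p is prime and gcd(a,p)=1, then a^(p-1) ≡ 1 (mod p)
p = 11 is prime, gcd(6,11) = 1
Reduce exponent: 342 mod 10 = 2
So 6^342 ≡ 6^2 (mod 11)
6^2 mod 11 = 3

6^342 ≡ 3 (mod 11)


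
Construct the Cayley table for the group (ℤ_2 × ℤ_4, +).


Elements: {(0,0), (0,1), (0,2), (0,3), (1,0), (1,1), (1,2), (1,3)}
Operation: componentwise addition mod (2, 4)
Entry (a, b) = ((a₁+b₁) mod 2, (a₂+b₂) mod 4)

Cayley table:
      | (0,0) | (0,1) | (0,2) | (0,3) | (1,0) | (1,1) | (1,2) | (1,3)
(0,0) | (0,0) | (0,1) | (0,2) | (0,3) | (1,0) | (1,1) | (1,2) | (1,3)
(0,1) | (0,1) | (0,2) | (0,3) | (0,0) | (1,1) | (1,2) | (1,3) | (1,0)
(0,2) | (0,2) | (0,3) | (0,0) | (0,1) | (1,2) | (1,3) | (1,0) | (1,1)
(0,3) | (0,3) | (0,0) | (0,1) | (0,2) | (1,3) | (1,0) | (1,1) | (1,2)
(1,0) | (1,0) | (1,1) | (1,2) | (1,3) | (0,0) | (0,1) | (0,2) | (0,3)
(1,1) | (1,1) | (1,2) | (1,3) | (1,0) | (0,1) | (0,2) | (0,3) | (0,0)
(1,2) | (1,2) | (1,3) | (1,0) | (1,1) | (0,2) | (0,3) | (0,0) | (0,1)
(1,3) | (1,3) | (1,0) | (1,1) | (1,2) | (0,3) | (0,0) | (0,1) | (0,2)


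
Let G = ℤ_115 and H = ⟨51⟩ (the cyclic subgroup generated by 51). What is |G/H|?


|⟨51⟩| = n / gcd(51, 115) = 115 / 1 = 115
H is normal (ℤ_115 is abelian).
|G/H| = |G| / |H| = 115 / 115 = 1

|G/H| = 1


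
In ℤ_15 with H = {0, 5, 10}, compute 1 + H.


1 + H = {1 + h (mod 15) : h ∈ H}
1+0=1, 1+5=6, 1+10=11

1 + H = {1, 6, 11}


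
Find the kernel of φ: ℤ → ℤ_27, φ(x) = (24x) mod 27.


Kernel = preimage of identity
ker(φ) = {x ∈ ℤ : 24x ≡ 0 (mod 27)}. gcd(24,27) = 3, so 24x ≡ 0 (mod 27) ⟺ x ≡ 0 (mod 27/3 = 9). Hence ker(φ) = 9ℤ

ker(φ) = 9ℤ


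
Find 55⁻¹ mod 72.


Use the extended Euclidean algorithm to write 1 = 55·s + 72·t; then s mod 72 is the inverse.
Euclidean algorithm:
  55 = 0·72 + 55
  72 = 1·55 + 17
  55 = 3·17 + 4
  17 = 4·4 + 1
  4 = 4·1 + 0
gcd(55,72) = 1
Back-substitution gives: 55·(-17) + 72·(13) = 1
So 55⁻¹ ≡ -17 ≡ 55 (mod 72)
Check: 55 × 55 = 3025 ≡ 1 (mod 72) ✓

55⁻¹ ≡ 55 (mod 72)


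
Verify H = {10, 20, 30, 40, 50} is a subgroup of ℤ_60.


Subgroup test for H = {10, 20, 30, 40, 50} in (ℤ_60, +):
(1) 0 ∈ H? No
(2) Closure: for all a,b ∈ H, (a+b) mod 60 ∈ H? No  [counterexample: 10 + 50 = 0 ∉ H]
(3) Inverses: for all a ∈ H, -a mod 60 ∈ H? Yes

No, H is not a subgroup of ℤ_60


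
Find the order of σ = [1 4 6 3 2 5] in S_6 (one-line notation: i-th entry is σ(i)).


Cycle decomposition: (2 4 3 6 5)
Cycle lengths: 5
Order = lcm(5) = 5

ord(σ) = 5


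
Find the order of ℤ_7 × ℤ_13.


|A × B| = |A| · |B|
|ℤ_7 × ℤ_13| = 7 × 13 = 91

|ℤ_7 × ℤ_13| = 91


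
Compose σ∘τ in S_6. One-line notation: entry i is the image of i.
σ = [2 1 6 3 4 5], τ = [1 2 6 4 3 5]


σ∘τ: apply τ first, then σ
1 →τ 1 →σ 2
2 →τ 2 →σ 1
3 →τ 6 →σ 5
4 →τ 4 →σ 3
5 →τ 3 →σ 6
6 →τ 5 →σ 4

σ∘τ = [2 1 5 3 6 4]


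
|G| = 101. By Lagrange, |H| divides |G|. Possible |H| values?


Lagrange's theorem: |H| divides |G|
|G| = 101
Divisors of 101: 1, 101

Possible subgroup orders: {1, 101}


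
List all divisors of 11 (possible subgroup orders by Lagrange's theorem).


Lagrange's theorem: |H| divides |G|
|G| = 11
Divisors of 11: 1, 11

Possible subgroup orders: {1, 11}


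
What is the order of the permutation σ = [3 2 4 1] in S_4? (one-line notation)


Cycle decomposition: (1 3 4)
Cycle lengths: 3
Order = lcm(3) = 3

ord(σ) = 3


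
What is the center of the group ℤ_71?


Z(G) = {g ∈ G | gx = xg for all x ∈ G}
ℤ_71 is abelian, so Z(G) = G

Z(ℤ_71) = ℤ_71


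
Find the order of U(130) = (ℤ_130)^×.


U(n) is the group of units mod n; |U(n)| = φ(n)
|U(130)| = φ(130) = 48

|U(130) = (ℤ_130)^×| = 48


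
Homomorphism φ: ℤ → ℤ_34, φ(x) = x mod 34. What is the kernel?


Kernel = preimage of identity
ker(φ) = {x ∈ ℤ : x ≡ 0 (mod 34)} = 34ℤ = {0, ±34, ±68, ...}

ker(φ) = 34ℤ


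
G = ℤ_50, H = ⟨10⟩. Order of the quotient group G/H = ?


|⟨10⟩| = n / gcd(10, 50) = 50 / 10 = 5
H is normal (ℤ_50 is abelian).
|G/H| = |G| / |H| = 50 / 5 = 10

|G/H| = 10


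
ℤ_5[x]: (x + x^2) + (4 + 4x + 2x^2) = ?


Add coefficients mod 5:
x^0: 0 + 4 = 4 (mod 5)
x^1: 1 + 4 = 0 (mod 5)
x^2: 1 + 2 = 3 (mod 5)
Result: 4 + 3x^2

f + g = 4 + 3x^2


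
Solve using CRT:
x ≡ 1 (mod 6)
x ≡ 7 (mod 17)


m₁ = 6, m₂ = 17, gcd = 1, so CRT applies. M = m₁·m₂ = 102
Let M₁ = M/m₁ = 17, M₂ = M/m₂ = 6
Find y₁ ≡ M₁⁻¹ (mod m₁): 17⁻¹ ≡ 5 (mod 6)
Find y₂ ≡ M₂⁻¹ (mod m₂): 6⁻¹ ≡ 3 (mod 17)
x = a₁·M₁·y₁ + a₂·M₂·y₂ = 1·17·5 + 7·6·3 = 211
Reduce mod 102: x ≡ 7
Check: 7 mod 6 = 1 ✓, 7 mod 17 = 7 ✓

x ≡ 7 (mod 102)


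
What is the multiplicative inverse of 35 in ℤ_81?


Use the extended Euclidean algorithm to write 1 = 35·s + 81·t; then s mod 81 is the inverse.
Euclidean algorithm:
  35 = 0·81 + 35
  81 = 2·35 + 11
  35 = 3·11 + 2
  11 = 5·2 + 1
  2 = 2·1 + 0
gcd(35,81) = 1
Back-substitution gives: 35·(-37) + 81·(16) = 1
So 35⁻¹ ≡ -37 ≡ 44 (mod 81)
Check: 35 × 44 = 1540 ≡ 1 (mod 81) ✓

35⁻¹ ≡ 44 (mod 81)


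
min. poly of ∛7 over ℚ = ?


∛7 satisfies x³ - 7 = 0, irreducible over ℚ (no rational root; 7 is not a perfect cube)

Minimal polynomial: x³ - 7


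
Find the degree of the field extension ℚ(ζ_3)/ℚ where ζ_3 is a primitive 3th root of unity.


[ℚ(ζ_n):ℚ] = deg Φ_n(x) = φ(n). Here φ(3) = 2

[ℚ(ζ_3)/ℚ where ζ_3 is a primitive 3th root of unity] = 2


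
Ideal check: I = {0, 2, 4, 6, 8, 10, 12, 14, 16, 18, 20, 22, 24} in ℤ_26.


Check ideal conditions for I = {0, 2, 4, 6, 8, 10, 12, 14, 16, 18, 20, 22, 24} in ℤ_26:
(1) I is an additive subgroup? Yes
(2) For r ∈ ℤ_26 and a ∈ I: r·a ∈ I? Yes

Yes, I is an ideal of ℤ_26


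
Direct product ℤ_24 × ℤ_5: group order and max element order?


|ℤ_24 × ℤ_5| = 24 × 5 = 120
Max element order = lcm(24,5) = 120
Cyclic? Yes (gcd=1)

|ℤ_24×ℤ_5| = 120, max element order = 120


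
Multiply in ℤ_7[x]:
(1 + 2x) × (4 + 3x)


Expand and collect like terms; reduce coefficients mod 7:
x^0: 1·4 = 4 ≡ 4 (mod 7)
x^1: 1·3 + 2·4 = 11 ≡ 4 (mod 7)
x^2: 2·3 = 6 ≡ 6 (mod 7)
Result: 4 + 4x + 6x^2

f · g = 4 + 4x + 6x^2


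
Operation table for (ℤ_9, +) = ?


Elements: {0, 1, 2, 3, 4, 5, 6, 7, 8}
Operation: addition mod 9
Entry (a, b) = (a + b) mod 9

Cayley table:
  | 0 | 1 | 2 | 3 | 4 | 5 | 6 | 7 | 8
0 | 0 | 1 | 2 | 3 | 4 | 5 | 6 | 7 | 8
1 | 1 | 2 | 3 | 4 | 5 | 6 | 7 | 8 | 0
2 | 2 | 3 | 4 | 5 | 6 | 7 | 8 | 0 | 1
3 | 3 | 4 | 5 | 6 | 7 | 8 | 0 | 1 | 2
4 | 4 | 5 | 6 | 7 | 8 | 0 | 1 | 2 | 3
5 | 5 | 6 | 7 | 8 | 0 | 1 | 2 | 3 | 4
6 | 6 | 7 | 8 | 0 | 1 | 2 | 3 | 4 | 5
7 | 7 | 8 | 0 | 1 | 2 | 3 | 4 | 5 | 6
8 | 8 | 0 | 1 | 2 | 3 | 4 | 5 | 6 | 7


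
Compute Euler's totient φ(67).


Factor n: 67 = 67
φ(n) = n · ∏(1 - 1/p) over distinct primes p | n
φ(67) = 67 · (1 - 1/67) = 66

φ(67) = 66


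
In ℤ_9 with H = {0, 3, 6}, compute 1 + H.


1 + H = {1 + h (mod 9) : h ∈ H}
1+0=1, 1+3=4, 1+6=7

1 + H = {1, 4, 7}


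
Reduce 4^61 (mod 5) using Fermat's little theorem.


Fermat's little theorem: if p is prime and gcd(a,p)=1, then a^(p-1) ≡ 1 (mod p)
p = 5 is prime, gcd(4,5) = 1
Reduce exponent: 61 mod 4 = 1
So 4^61 ≡ 4^1 (mod 5)
4^1 mod 5 = 4

4^61 ≡ 4 (mod 5)


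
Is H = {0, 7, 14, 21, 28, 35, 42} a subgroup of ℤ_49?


Subgroup test for H = {0, 7, 14, 21, 28, 35, 42} in (ℤ_49, +):
(1) 0 ∈ H? Yes
(2) Closure: for all a,b ∈ H, (a+b) mod 49 ∈ H? Yes
(3) Inverses: for all a ∈ H, -a mod 49 ∈ H? Yes

Yes, H is a subgroup of ℤ_49


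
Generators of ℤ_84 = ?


g generates ℤ_n iff gcd(g,n) = 1
Prime factors of 84: 2, 3, 7
Generators are g ∈ {1,...,83} not divisible by any of these primes.
Generators: {1, 5, 11, 13, 17, 19, 23, 25, 29, 31, 37, 41, 43, 47, 53, 55, 59, 61, 65, 67, 71, 73, 79, 83}
Number of generators = φ(84) = 24

Generators of ℤ_84 = {1, 5, 11, 13, 17, 19, 23, 25, 29, 31, 37, 41, 43, 47, 53, 55, 59, 61, 65, 67, 71, 73, 79, 83}


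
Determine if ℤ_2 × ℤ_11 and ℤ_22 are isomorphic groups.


Comparing ℤ_2 × ℤ_11 and ℤ_22:
gcd(2,11) = 1, so ℤ_2 × ℤ_11 ≅ ℤ_22 (CRT)

Yes, ℤ_2 × ℤ_11 ≅ ℤ_22


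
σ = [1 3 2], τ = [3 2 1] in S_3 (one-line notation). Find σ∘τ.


σ∘τ: apply τ first, then σ
1 →τ 3 →σ 2
2 →τ 2 →σ 3
3 →τ 1 →σ 1

σ∘τ = [2 3 1]


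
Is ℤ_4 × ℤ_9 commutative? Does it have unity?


Direct product ring; commutative with unity (1,1); but (1,0)·(0,1) = (0,0) gives zero divisors, so not an integral domain
Commutative: Yes
Integral domain: No
Has unity: Yes

ℤ_4 × ℤ_9: Commutative=Yes, Unity=Yes


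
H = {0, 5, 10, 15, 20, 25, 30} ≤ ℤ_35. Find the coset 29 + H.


29 + H = {29 + h (mod 35) : h ∈ H}
29+0=29, 29+5=34, 29+10=4, 29+15=9, 29+20=14, 29+25=19, 29+30=24
29 + H = {4, 9, 14, 19, 24, 29, 34} = 4 + H

29 + H = {4, 9, 14, 19, 24, 29, 34}


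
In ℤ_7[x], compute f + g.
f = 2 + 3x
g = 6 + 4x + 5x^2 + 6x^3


Add coefficients mod 7:
x^0: 2 + 6 = 1 (mod 7)
x^1: 3 + 4 = 0 (mod 7)
x^2: 0 + 5 = 5 (mod 7)
x^3: 0 + 6 = 6 (mod 7)
Result: 1 + 5x^2 + 6x^3

f + g = 1 + 5x^2 + 6x^3


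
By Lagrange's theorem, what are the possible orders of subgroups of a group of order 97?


Lagrange's theorem: |H| divides |G|
|G| = 97
Divisors of 97: 1, 97

Possible subgroup orders: {1, 97}


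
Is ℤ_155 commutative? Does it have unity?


ℤ_155 is a commutative ring with unity 1; 155 = 5×31 is composite, so 5·31 ≡ 0 gives zero divisors (not an integral domain)
Commutative: Yes
Integral domain: No
Has unity: Yes

ℤ_155: Commutative=Yes, Unity=Yes


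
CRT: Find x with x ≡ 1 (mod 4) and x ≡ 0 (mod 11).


m₁ = 4, m₂ = 11, gcd = 1, so CRT applies. M = m₁·m₂ = 44
Let M₁ = M/m₁ = 11, M₂ = M/m₂ = 4
Find y₁ ≡ M₁⁻¹ (mod m₁): 11⁻¹ ≡ 3 (mod 4)
Find y₂ ≡ M₂⁻¹ (mod m₂): 4⁻¹ ≡ 3 (mod 11)
x = a₁·M₁·y₁ + a₂·M₂·y₂ = 1·11·3 + 0·4·3 = 33
Reduce mod 44: x ≡ 33
Check: 33 mod 4 = 1 ✓, 33 mod 11 = 0 ✓

x ≡ 33 (mod 44)


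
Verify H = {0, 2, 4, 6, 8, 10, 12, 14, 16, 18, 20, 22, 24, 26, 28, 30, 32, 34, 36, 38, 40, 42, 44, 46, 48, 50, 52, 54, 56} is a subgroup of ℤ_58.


Subgroup test for H = {0, 2, 4, 6, 8, 10, 12, 14, 16, 18, 20, 22, 24, 26, 28, 30, 32, 34, 36, 38, 40, 42, 44, 46, 48, 50, 52, 54, 56} in (ℤ_58, +):
(1) 0 ∈ H? Yes
(2) Closure: for all a,b ∈ H, (a+b) mod 58 ∈ H? Yes
(3) Inverses: for all a ∈ H, -a mod 58 ∈ H? Yes

Yes, H is a subgroup of ℤ_58


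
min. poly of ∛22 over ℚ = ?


∛22 satisfies x³ - 22 = 0, irreducible over ℚ (no rational root; 22 is not a perfect cube)

Minimal polynomial: x³ - 22


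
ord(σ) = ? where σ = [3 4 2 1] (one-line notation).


Cycle decomposition: (1 3 2 4)
Cycle lengths: 4
Order = lcm(4) = 4

ord(σ) = 4


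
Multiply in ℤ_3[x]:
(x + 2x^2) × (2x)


Expand and collect like terms; reduce coefficients mod 3:
x^0: 0·0 = 0 ≡ 0 (mod 3)
x^1: 0·2 + 1·0 = 0 ≡ 0 (mod 3)
x^2: 1·2 + 2·0 = 2 ≡ 2 (mod 3)
x^3: 2·2 = 4 ≡ 1 (mod 3)
Result: 2x^2 + x^3

f · g = 2x^2 + x^3


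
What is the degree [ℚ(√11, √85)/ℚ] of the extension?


[ℚ(√11,√85):ℚ] = [ℚ(√11,√85):ℚ(√11)]·[ℚ(√11):ℚ] = 2·2 = 4

[ℚ(√11, √85)/ℚ] = 4


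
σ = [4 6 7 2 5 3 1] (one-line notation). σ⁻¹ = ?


To find σ⁻¹, swap domain and range:
σ(1) = 4 → σ⁻¹(4) = 1
σ(2) = 6 → σ⁻¹(6) = 2
σ(3) = 7 → σ⁻¹(7) = 3
σ(4) = 2 → σ⁻¹(2) = 4
σ(5) = 5 → σ⁻¹(5) = 5
σ(6) = 3 → σ⁻¹(3) = 6
σ(7) = 1 → σ⁻¹(1) = 7

σ⁻¹ = [7 4 6 1 5 2 3]


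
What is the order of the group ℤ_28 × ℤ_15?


|A × B| = |A| · |B|
|ℤ_28 × ℤ_15| = 28 × 15 = 420

|ℤ_28 × ℤ_15| = 420


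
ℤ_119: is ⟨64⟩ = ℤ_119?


g generates ℤ_n iff gcd(g, n) = 1
gcd(64, 119) = 1
Since gcd = 1, 64 is a generator.

Yes, 64 generates ℤ_119


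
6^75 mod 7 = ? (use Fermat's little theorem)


Fermat's little theorem: if p is prime and gcd(a,p)=1, then a^(p-1) ≡ 1 (mod p)
p = 7 is prime, gcd(6,7) = 1
Reduce exponent: 75 mod 6 = 3
So 6^75 ≡ 6^3 (mod 7)
6^3 mod 7 = 6

6^75 ≡ 6 (mod 7)


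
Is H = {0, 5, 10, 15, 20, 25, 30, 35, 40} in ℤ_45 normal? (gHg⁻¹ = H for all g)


H = {0, 5, 10, 15, 20, 25, 30, 35, 40} in ℤ_45
ℤ_45 is abelian; every subgroup of an abelian group is normal

Yes, normal subgroup


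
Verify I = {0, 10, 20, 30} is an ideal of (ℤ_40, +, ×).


Check ideal conditions for I = {0, 10, 20, 30} in ℤ_40:
(1) I is an additive subgroup? Yes
(2) For r ∈ ℤ_40 and a ∈ I: r·a ∈ I? Yes

Yes, I is an ideal of ℤ_40


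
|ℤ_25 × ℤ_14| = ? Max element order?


|ℤ_25 × ℤ_14| = 25 × 14 = 350
Max element order = lcm(25,14) = 350
Cyclic? Yes (gcd=1)

|ℤ_25×ℤ_14| = 350, max element order = 350


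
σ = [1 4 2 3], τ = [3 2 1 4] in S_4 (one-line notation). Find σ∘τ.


σ∘τ: apply τ first, then σ
1 →τ 3 →σ 2
2 →τ 2 →σ 4
3 →τ 1 →σ 1
4 →τ 4 →σ 3

σ∘τ = [2 4 1 3]


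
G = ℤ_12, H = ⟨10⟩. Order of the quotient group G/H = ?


|⟨10⟩| = n / gcd(10, 12) = 12 / 2 = 6
H is normal (ℤ_12 is abelian).
|G/H| = |G| / |H| = 12 / 6 = 2

|G/H| = 2


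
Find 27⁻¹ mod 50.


Use the extended Euclidean algorithm to write 1 = 27·s + 50·t; then s mod 50 is the inverse.
Euclidean algorithm:
  27 = 0·50 + 27
  50 = 1·27 + 23
  27 = 1·23 + 4
  23 = 5·4 + 3
  4 = 1·3 + 1
  3 = 3·1 + 0
gcd(27,50) = 1
Back-substitution gives: 27·(13) + 50·(-7) = 1
So 27⁻¹ ≡ 13 ≡ 13 (mod 50)
Check: 27 × 13 = 351 ≡ 1 (mod 50) ✓

27⁻¹ ≡ 13 (mod 50)


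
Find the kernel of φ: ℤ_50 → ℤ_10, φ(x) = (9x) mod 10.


Kernel = preimage of identity
ker(φ) = {x ∈ ℤ_50 : 9x ≡ 0 (mod 10)}. Since 10 | 50, φ is well-defined. The kernel is the cyclic subgroup ⟨10⟩ of ℤ_50 (order 5), i.e. {0, 10, 20, 30, 40}

ker(φ) = {0, 10, 20, 30, 40}


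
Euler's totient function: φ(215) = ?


Factor n: 215 = 5 × 43
φ(n) = n · ∏(1 - 1/p) over distinct primes p | n
φ(215) = 215 · (1 - 1/5) · (1 - 1/43) = 168

φ(215) = 168


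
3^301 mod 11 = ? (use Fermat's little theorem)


Fermat's little theorem: if p is prime and gcd(a,p)=1, then a^(p-1) ≡ 1 (mod p)
p = 11 is prime, gcd(3,11) = 1
Reduce exponent: 301 mod 10 = 1
So 3^301 ≡ 3^1 (mod 11)
3^1 mod 11 = 3

3^301 ≡ 3 (mod 11)


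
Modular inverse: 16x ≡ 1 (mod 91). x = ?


Use the extended Euclidean algorithm to write 1 = 16·s + 91·t; then s mod 91 is the inverse.
Euclidean algorithm:
  16 = 0·91 + 16
  91 = 5·16 + 11
  16 = 1·11 + 5
  11 = 2·5 + 1
  5 = 5·1 + 0
gcd(16,91) = 1
Back-substitution gives: 16·(-17) + 91·(3) = 1
So 16⁻¹ ≡ -17 ≡ 74 (mod 91)
Check: 16 × 74 = 1184 ≡ 1 (mod 91) ✓

16⁻¹ ≡ 74 (mod 91)


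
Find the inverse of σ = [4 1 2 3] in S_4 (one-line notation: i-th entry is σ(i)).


To find σ⁻¹, swap domain and range:
σ(1) = 4 → σ⁻¹(4) = 1
σ(2) = 1 → σ⁻¹(1) = 2
σ(3) = 2 → σ⁻¹(2) = 3
σ(4) = 3 → σ⁻¹(3) = 4

σ⁻¹ = [2 3 4 1]


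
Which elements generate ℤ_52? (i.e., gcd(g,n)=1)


g generates ℤ_n iff gcd(g,n) = 1
Prime factors of 52: 2, 13
Generators are g ∈ {1,...,51} not divisible by any of these primes.
Generators: {1, 3, 5, 7, 9, 11, 15, 17, 19, 21, 23, 25, 27, 29, 31, 33, 35, 37, 41, 43, 45, 47, 49, 51}
Number of generators = φ(52) = 24

Generators of ℤ_52 = {1, 3, 5, 7, 9, 11, 15, 17, 19, 21, 23, 25, 27, 29, 31, 33, 35, 37, 41, 43, 45, 47, 49, 51}


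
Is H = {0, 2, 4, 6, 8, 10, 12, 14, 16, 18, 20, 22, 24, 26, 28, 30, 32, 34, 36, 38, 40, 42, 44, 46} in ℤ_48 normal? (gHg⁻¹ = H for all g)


H = {0, 2, 4, 6, 8, 10, 12, 14, 16, 18, 20, 22, 24, 26, 28, 30, 32, 34, 36, 38, 40, 42, 44, 46} in ℤ_48
ℤ_48 is abelian; every subgroup of an abelian group is normal

Yes, normal subgroup


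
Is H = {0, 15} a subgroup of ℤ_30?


Subgroup test for H = {0, 15} in (ℤ_30, +):
(1) 0 ∈ H? Yes
(2) Closure: for all a,b ∈ H, (a+b) mod 30 ∈ H? Yes
(3) Inverses: for all a ∈ H, -a mod 30 ∈ H? Yes

Yes, H is a subgroup of ℤ_30


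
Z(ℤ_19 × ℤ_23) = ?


Z(G) = {g ∈ G | gx = xg for all x ∈ G}
Direct product of abelian groups is abelian, so Z(G) = G

Z(ℤ_19 × ℤ_23) = ℤ_19 × ℤ_23


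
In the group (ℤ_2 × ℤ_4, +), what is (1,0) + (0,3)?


Operation: componentwise addition mod (2, 4)
(1,0) + (0,3) = ((a₁+b₁) mod 2, (a₂+b₂) mod 4) with a = (1,0), b = (0,3)

(1,0) + (0,3) = (1,3)


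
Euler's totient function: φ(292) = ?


Factor n: 292 = 2^2 × 73
φ(n) = n · ∏(1 - 1/p) over distinct primes p | n
φ(292) = 292 · (1 - 1/2) · (1 - 1/73) = 144

φ(292) = 144


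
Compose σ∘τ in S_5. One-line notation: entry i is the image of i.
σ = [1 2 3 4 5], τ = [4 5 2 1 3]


σ∘τ: apply τ first, then σ
1 →τ 4 →σ 4
2 →τ 5 →σ 5
3 →τ 2 →σ 2
4 →τ 1 →σ 1
5 →τ 3 →σ 3

σ∘τ = [4 5 2 1 3]


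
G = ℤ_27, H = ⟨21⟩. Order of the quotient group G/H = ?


|⟨21⟩| = n / gcd(21, 27) = 27 / 3 = 9
H is normal (ℤ_27 is abelian).
|G/H| = |G| / |H| = 27 / 9 = 3

|G/H| = 3


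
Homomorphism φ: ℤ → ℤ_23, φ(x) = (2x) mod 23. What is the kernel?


Kernel = preimage of identity
ker(φ) = {x ∈ ℤ : 2x ≡ 0 (mod 23)}. gcd(2,23) = 1, so 2x ≡ 0 (mod 23) ⟺ x ≡ 0 (mod 23/1 = 23). Hence ker(φ) = 23ℤ

ker(φ) = 23ℤ


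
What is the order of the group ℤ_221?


ℤ_n has n elements.

|ℤ_221| = 221


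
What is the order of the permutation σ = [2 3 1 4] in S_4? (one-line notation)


Cycle decomposition: (1 2 3)
Cycle lengths: 3
Order = lcm(3) = 3

ord(σ) = 3


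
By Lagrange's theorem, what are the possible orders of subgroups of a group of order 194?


Lagrange's theorem: |H| divides |G|
|G| = 194
Divisors of 194: 1, 2, 97, 194

Possible subgroup orders: {1, 2, 97, 194}


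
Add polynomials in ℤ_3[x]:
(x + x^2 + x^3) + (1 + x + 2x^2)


Add coefficients mod 3:
x^0: 0 + 1 = 1 (mod 3)
x^1: 1 + 1 = 2 (mod 3)
x^2: 1 + 2 = 0 (mod 3)
x^3: 1 + 0 = 1 (mod 3)
Result: 1 + 2x + x^3

f + g = 1 + 2x + x^3


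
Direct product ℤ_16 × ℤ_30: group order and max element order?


|ℤ_16 × ℤ_30| = 16 × 30 = 480
Max element order = lcm(16,30) = 240
Cyclic? No (gcd=2)

|ℤ_16×ℤ_30| = 480, max element order = 240


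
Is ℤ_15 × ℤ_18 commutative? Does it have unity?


Direct product ring; commutative with unity (1,1); but (1,0)·(0,1) = (0,0) gives zero divisors, so not an integral domain
Commutative: Yes
Integral domain: No
Has unity: Yes

ℤ_15 × ℤ_18: Commutative=Yes, Unity=Yes


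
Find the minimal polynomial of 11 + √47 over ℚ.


Let α = 11 + √47. Then α - 11 = √47, so (α - 11)² = 47, giving α² - 22α + 74 = 0. Degree 2 and α ∉ ℚ, so this is the minimal polynomial.

Minimal polynomial: x² - 22x + 74


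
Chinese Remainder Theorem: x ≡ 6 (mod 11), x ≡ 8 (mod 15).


m₁ = 11, m₂ = 15, gcd = 1, so CRT applies. M = m₁·m₂ = 165
Let M₁ = M/m₁ = 15, M₂ = M/m₂ = 11
Find y₁ ≡ M₁⁻¹ (mod m₁): 15⁻¹ ≡ 3 (mod 11)
Find y₂ ≡ M₂⁻¹ (mod m₂): 11⁻¹ ≡ 11 (mod 15)
x = a₁·M₁·y₁ + a₂·M₂·y₂ = 6·15·3 + 8·11·11 = 1238
Reduce mod 165: x ≡ 83
Check: 83 mod 11 = 6 ✓, 83 mod 15 = 8 ✓

x ≡ 83 (mod 165)


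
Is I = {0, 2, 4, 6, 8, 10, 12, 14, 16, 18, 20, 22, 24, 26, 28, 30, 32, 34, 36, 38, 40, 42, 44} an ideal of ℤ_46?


Check ideal conditions for I = {0, 2, 4, 6, 8, 10, 12, 14, 16, 18, 20, 22, 24, 26, 28, 30, 32, 34, 36, 38, 40, 42, 44} in ℤ_46:
(1) I is an additive subgroup? Yes
(2) For r ∈ ℤ_46 and a ∈ I: r·a ∈ I? Yes

Yes, I is an ideal of ℤ_46


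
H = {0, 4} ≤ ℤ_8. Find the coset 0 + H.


0 + H = {0 + h (mod 8) : h ∈ H}
0+0=0, 0+4=4

0 + H = {0, 4}


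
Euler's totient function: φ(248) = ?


Factor n: 248 = 2^3 × 31
φ(n) = n · ∏(1 - 1/p) over distinct primes p | n
φ(248) = 248 · (1 - 1/2) · (1 - 1/31) = 120

φ(248) = 120


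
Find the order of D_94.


|D_n| = 2n (n rotations and n reflections)
|D_94| = 2×94 = 188

|D_94| = 188


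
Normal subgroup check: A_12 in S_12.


H = A_12 in S_12
A_12 has index 2 in S_12, and every subgroup of index 2 is normal

Yes, normal subgroup


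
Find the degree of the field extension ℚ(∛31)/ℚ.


∛31 has minimal polynomial x³ - 31 (irreducible over ℚ since 31 is not a perfect cube)

[ℚ(∛31)/ℚ] = 3


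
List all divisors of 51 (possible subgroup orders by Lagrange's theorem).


Lagrange's theorem: |H| divides |G|
|G| = 51
Divisors of 51: 1, 3, 17, 51

Possible subgroup orders: {1, 3, 17, 51}


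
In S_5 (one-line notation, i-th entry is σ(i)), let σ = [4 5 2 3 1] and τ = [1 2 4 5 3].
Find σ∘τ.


σ∘τ: apply τ first, then σ
1 →τ 1 →σ 4
2 →τ 2 →σ 5
3 →τ 4 →σ 3
4 →τ 5 →σ 1
5 →τ 3 →σ 2

σ∘τ = [4 5 3 1 2]


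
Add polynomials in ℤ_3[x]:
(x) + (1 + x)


Add coefficients mod 3:
x^0: 0 + 1 = 1 (mod 3)
x^1: 1 + 1 = 2 (mod 3)
Result: 1 + 2x

f + g = 1 + 2x


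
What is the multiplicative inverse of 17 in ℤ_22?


Use the extended Euclidean algorithm to write 1 = 17·s + 22·t; then s mod 22 is the inverse.
Euclidean algorithm:
  17 = 0·22 + 17
  22 = 1·17 + 5
  17 = 3·5 + 2
  5 = 2·2 + 1
  2 = 2·1 + 0
gcd(17,22) = 1
Back-substitution gives: 17·(-9) + 22·(7) = 1
So 17⁻¹ ≡ -9 ≡ 13 (mod 22)
Check: 17 × 13 = 221 ≡ 1 (mod 22) ✓

17⁻¹ ≡ 13 (mod 22)


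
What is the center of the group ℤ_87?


Z(G) = {g ∈ G | gx = xg for all x ∈ G}
ℤ_87 is abelian, so Z(G) = G

Z(ℤ_87) = ℤ_87


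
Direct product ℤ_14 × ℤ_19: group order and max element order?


|ℤ_14 × ℤ_19| = 14 × 19 = 266
Max element order = lcm(14,19) = 266
Cyclic? Yes (gcd=1)

|ℤ_14×ℤ_19| = 266, max element order = 266


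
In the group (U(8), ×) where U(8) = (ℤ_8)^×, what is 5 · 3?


Operation: multiplication mod 8
5 · 3 = (a × b) mod 8 with a = 5, b = 3

5 · 3 = 7
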